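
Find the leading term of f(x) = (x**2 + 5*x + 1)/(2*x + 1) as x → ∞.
x/2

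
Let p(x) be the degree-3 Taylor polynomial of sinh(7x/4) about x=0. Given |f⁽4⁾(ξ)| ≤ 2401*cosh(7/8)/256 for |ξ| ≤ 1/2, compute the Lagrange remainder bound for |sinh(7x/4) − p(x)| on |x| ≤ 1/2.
2401*cosh(7/8)/98304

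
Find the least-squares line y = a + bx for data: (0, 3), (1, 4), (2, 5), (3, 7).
a = 14/5, b = 13/10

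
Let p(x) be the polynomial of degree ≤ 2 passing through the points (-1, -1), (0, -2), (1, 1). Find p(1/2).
-1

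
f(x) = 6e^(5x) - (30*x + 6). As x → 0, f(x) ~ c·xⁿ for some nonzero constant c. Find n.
2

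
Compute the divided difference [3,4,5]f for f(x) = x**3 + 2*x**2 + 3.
14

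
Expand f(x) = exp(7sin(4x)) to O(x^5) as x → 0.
1 + 28*x + 392*x**2 + 3584*x**3 + 23520*x**4 + O(x**5)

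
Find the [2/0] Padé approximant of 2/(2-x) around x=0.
x**2/4 + x/2 + 1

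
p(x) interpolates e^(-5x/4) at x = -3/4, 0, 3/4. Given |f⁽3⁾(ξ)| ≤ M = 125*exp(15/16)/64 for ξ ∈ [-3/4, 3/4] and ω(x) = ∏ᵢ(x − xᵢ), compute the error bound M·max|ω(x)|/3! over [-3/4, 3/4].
125*sqrt(3)*exp(15/16)/4096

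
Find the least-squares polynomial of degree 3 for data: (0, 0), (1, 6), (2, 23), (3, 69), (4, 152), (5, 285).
5/21 + (37/18)x + (71/84)x² + (73/36)x³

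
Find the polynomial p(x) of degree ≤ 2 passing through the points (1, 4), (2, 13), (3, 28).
3*x**2 + 1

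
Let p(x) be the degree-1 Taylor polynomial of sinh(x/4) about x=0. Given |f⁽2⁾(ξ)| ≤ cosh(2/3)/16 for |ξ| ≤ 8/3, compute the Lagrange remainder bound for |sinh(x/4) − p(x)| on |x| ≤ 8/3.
2*cosh(2/3)/9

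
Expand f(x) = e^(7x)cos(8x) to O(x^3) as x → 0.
1 + 7*x - 15*x**2/2 + O(x**3)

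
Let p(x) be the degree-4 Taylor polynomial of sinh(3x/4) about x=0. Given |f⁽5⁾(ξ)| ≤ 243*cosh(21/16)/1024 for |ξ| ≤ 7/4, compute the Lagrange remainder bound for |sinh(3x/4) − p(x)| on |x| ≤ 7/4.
1361367*cosh(21/16)/41943040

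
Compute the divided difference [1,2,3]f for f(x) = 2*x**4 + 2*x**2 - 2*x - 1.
52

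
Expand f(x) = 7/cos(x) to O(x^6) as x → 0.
7 + 7*x**2/2 + 35*x**4/24 + O(x**6)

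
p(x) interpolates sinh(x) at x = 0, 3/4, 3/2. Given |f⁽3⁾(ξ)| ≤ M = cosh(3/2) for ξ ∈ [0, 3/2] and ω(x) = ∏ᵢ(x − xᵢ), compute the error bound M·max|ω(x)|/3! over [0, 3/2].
sqrt(3)*cosh(3/2)/64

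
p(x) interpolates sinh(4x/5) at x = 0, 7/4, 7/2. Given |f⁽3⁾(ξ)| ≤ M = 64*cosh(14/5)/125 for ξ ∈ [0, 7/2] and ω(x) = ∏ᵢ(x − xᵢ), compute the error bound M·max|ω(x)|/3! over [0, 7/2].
343*sqrt(3)*cosh(14/5)/3375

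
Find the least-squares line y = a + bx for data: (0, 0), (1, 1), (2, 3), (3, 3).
a = 1/10, b = 11/10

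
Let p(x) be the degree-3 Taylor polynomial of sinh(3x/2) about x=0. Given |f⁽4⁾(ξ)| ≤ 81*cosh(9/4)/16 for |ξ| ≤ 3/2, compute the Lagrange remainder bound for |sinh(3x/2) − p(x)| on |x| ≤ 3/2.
2187*cosh(9/4)/2048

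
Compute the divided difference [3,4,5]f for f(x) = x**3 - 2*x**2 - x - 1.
10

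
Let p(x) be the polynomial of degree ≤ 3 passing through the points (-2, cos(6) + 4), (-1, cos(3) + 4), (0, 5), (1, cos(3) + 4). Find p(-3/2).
cos(3) + 5*cos(6)/16 + 59/16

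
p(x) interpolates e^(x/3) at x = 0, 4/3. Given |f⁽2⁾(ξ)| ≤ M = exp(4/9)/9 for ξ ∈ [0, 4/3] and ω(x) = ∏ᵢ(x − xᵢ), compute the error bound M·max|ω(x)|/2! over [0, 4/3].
2*exp(4/9)/81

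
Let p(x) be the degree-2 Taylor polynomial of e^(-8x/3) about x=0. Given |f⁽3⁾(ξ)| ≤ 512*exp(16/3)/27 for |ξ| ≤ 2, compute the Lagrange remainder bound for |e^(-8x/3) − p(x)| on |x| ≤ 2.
2048*exp(16/3)/81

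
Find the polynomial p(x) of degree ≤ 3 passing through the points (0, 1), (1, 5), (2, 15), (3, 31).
3*x**2 + x + 1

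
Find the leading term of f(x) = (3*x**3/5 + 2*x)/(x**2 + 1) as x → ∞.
3*x/5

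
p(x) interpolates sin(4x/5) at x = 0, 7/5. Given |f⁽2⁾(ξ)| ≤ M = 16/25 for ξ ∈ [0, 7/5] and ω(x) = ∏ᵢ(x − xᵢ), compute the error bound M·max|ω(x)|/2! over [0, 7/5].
98/625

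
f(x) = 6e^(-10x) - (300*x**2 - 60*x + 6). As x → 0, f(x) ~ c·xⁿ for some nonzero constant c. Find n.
3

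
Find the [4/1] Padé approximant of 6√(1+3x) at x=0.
(729*x**4/320 - 81*x**3/20 + 243*x**2/20 + 108*x/5 + 6)/(21*x/10 + 1)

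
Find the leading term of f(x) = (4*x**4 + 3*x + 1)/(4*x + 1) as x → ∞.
x**3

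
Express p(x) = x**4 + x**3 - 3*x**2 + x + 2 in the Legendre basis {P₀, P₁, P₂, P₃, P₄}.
(6/5)P₀ + (8/5)P₁ + (-10/7)P₂ + (2/5)P₃ + (8/35)P₄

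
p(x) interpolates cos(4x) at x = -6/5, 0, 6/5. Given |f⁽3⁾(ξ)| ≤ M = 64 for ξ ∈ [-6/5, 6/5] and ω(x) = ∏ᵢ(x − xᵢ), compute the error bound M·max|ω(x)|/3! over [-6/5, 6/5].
512*sqrt(3)/125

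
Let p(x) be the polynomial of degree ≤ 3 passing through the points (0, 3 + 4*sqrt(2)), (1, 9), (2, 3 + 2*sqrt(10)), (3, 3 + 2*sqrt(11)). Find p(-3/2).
-543/8 - 35*sqrt(11)/8 + 105*sqrt(2)/4 + 135*sqrt(10)/8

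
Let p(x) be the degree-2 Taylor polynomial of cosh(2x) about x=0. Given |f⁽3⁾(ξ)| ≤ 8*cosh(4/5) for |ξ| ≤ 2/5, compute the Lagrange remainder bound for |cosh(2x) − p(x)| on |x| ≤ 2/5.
32*cosh(4/5)/375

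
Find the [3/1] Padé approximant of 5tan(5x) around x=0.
625*x**3/3 + 25*x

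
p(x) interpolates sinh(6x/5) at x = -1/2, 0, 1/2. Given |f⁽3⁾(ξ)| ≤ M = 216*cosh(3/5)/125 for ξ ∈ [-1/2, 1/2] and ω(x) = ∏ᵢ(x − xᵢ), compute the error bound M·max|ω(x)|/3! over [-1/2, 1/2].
sqrt(3)*cosh(3/5)/125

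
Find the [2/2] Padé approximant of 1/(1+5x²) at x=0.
1/(5*x**2 + 1)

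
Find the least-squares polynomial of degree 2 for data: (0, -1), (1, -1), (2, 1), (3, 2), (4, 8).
-29/35 + (-73/70)x + (11/14)x²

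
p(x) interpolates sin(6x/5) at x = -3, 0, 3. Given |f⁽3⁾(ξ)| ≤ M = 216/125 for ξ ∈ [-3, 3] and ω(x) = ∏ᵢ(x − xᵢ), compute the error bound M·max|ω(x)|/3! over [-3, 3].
216*sqrt(3)/125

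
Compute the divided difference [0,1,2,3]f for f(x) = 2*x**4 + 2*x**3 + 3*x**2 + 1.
14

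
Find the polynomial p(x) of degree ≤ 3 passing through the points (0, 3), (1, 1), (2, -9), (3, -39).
-2*x**3 + 2*x**2 - 2*x + 3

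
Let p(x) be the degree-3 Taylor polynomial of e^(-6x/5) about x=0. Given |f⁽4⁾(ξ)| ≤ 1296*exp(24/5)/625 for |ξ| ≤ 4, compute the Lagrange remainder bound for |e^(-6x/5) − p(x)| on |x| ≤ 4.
13824*exp(24/5)/625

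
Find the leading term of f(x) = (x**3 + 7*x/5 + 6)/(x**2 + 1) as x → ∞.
x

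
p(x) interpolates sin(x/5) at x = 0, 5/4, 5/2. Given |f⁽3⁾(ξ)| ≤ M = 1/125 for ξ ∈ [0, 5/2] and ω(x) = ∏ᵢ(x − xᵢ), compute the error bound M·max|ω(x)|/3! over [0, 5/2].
sqrt(3)/1728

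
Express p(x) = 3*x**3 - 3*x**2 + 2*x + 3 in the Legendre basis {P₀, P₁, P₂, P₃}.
(2)P₀ + (19/5)P₁ + (-2)P₂ + (6/5)P₃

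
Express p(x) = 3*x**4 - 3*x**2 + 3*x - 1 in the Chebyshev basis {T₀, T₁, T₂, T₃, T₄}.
(-11/8)T₀ + (3)T₁ + (3/8)T₄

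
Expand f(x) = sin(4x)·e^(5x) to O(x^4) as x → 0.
4*x + 20*x**2 + 118*x**3/3 + O(x**4)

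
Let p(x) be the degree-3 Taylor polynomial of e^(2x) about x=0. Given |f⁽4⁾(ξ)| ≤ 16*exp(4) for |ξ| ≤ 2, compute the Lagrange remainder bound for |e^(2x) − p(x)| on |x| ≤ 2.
32*exp(4)/3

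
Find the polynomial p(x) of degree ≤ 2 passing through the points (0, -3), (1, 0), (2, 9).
3*x**2 - 3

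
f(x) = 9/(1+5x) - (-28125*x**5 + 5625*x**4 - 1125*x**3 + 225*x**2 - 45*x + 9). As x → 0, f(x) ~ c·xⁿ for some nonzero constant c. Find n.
6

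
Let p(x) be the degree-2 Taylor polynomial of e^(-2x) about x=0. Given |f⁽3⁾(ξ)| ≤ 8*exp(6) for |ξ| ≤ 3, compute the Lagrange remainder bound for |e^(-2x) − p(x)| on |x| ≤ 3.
36*exp(6)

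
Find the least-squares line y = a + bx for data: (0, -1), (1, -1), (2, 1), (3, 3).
a = -8/5, b = 7/5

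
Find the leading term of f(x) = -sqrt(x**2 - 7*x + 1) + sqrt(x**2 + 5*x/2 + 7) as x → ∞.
19/4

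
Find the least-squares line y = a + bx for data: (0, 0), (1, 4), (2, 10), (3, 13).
a = 0, b = 9/2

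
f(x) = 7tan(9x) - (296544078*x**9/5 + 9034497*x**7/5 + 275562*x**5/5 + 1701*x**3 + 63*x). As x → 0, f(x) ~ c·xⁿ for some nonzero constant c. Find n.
11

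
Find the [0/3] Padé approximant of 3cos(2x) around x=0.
3/(2*x**2 + 1)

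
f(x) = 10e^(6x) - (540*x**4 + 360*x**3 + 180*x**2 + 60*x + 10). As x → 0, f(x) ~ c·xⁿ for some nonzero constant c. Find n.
5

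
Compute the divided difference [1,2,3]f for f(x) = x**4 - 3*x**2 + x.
22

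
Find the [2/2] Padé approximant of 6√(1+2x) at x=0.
(15*x**2/2 + 15*x + 6)/(x**2/4 + 3*x/2 + 1)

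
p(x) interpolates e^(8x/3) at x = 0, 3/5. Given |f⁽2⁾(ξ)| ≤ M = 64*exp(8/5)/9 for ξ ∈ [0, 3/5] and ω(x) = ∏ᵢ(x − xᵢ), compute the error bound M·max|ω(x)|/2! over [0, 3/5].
8*exp(8/5)/25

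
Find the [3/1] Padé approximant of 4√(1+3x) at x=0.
(-27*x**3/16 + 27*x**2/4 + 27*x/2 + 4)/(15*x/8 + 1)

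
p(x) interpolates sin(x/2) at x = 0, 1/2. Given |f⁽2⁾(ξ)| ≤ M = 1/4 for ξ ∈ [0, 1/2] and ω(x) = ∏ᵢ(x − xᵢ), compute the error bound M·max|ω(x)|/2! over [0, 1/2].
1/128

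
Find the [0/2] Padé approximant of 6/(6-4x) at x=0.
1/(1 - 2*x/3)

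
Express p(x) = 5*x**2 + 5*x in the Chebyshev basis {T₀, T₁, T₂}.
(5/2)T₀ + (5)T₁ + (5/2)T₂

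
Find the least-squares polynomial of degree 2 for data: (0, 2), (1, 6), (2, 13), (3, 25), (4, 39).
69/35 + (151/70)x + (25/14)x²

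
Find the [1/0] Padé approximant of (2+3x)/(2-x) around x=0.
2*x + 1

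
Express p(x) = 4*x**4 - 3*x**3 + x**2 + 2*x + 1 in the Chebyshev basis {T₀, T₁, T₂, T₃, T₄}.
(3)T₀ + (-1/4)T₁ + (5/2)T₂ + (-3/4)T₃ + (1/2)T₄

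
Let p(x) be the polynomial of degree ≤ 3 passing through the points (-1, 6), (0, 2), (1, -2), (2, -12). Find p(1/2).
3/8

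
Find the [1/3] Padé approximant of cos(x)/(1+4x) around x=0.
(1 - 5*x/48)/(187*x**3/96 + x**2/12 + 187*x/48 + 1)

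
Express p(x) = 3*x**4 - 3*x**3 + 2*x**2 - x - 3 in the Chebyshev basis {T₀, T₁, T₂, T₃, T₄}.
(-7/8)T₀ + (-13/4)T₁ + (5/2)T₂ + (-3/4)T₃ + (3/8)T₄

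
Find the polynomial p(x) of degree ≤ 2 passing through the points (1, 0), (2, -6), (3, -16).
2 - 2*x**2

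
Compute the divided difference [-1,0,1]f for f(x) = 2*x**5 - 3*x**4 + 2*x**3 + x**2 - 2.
-2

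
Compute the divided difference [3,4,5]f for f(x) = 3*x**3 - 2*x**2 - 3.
34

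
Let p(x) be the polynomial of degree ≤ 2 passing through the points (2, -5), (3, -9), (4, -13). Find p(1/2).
1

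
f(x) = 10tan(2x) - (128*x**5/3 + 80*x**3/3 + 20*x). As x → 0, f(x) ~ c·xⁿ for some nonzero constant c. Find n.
7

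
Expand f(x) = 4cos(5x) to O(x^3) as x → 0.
4 - 50*x**2 + O(x**3)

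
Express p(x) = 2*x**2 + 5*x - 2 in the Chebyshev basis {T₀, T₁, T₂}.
-T₀ + (5)T₁ + T₂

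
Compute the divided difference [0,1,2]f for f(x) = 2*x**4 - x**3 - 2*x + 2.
11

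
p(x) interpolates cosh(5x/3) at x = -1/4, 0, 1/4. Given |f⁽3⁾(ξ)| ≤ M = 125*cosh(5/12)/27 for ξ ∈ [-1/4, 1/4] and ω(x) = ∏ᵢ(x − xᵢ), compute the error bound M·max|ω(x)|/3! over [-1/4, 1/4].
125*sqrt(3)*cosh(5/12)/46656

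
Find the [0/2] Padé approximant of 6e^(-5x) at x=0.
6/(25*x**2/2 + 5*x + 1)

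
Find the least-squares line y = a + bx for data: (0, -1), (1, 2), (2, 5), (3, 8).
a = -1, b = 3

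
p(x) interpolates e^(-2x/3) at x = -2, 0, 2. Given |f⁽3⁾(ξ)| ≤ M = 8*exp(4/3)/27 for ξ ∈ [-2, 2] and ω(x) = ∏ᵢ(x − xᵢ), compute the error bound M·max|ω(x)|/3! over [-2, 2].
64*sqrt(3)*exp(4/3)/729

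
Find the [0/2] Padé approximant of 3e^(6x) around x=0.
3/(18*x**2 - 6*x + 1)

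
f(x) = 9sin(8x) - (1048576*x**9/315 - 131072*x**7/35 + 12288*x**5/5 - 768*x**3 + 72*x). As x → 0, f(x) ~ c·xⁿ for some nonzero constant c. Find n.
11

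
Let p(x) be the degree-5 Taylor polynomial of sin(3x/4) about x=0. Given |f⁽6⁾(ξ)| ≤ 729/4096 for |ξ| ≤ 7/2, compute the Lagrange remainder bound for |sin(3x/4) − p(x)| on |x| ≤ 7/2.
9529569/20971520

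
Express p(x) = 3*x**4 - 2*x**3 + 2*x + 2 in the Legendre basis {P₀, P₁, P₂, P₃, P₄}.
(13/5)P₀ + (4/5)P₁ + (12/7)P₂ + (-4/5)P₃ + (24/35)P₄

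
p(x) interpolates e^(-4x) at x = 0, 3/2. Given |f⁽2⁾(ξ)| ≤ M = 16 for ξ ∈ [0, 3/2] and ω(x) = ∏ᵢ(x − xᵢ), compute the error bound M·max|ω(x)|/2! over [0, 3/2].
9/2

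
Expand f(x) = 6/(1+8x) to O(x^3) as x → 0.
6 - 48*x + 384*x**2 + O(x**3)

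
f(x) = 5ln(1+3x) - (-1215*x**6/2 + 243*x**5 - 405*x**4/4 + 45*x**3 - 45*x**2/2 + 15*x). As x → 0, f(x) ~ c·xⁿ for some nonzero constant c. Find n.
7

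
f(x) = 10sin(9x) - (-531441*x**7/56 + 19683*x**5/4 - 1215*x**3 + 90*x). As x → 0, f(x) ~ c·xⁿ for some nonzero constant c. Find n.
9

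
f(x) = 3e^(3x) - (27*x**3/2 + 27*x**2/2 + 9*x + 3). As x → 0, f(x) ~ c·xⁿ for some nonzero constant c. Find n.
4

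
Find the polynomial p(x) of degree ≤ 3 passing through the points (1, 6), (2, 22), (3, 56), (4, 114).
x**3 + 3*x**2 + 2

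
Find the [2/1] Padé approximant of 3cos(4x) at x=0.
3 - 24*x**2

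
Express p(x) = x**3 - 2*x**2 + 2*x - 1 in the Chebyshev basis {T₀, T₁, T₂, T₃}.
(-2)T₀ + (11/4)T₁ - T₂ + (1/4)T₃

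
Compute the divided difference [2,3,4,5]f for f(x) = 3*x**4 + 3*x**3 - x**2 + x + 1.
45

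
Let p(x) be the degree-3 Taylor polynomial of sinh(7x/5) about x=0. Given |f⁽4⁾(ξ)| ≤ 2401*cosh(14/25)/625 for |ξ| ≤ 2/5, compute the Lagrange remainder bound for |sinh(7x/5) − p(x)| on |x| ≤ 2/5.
4802*cosh(14/25)/1171875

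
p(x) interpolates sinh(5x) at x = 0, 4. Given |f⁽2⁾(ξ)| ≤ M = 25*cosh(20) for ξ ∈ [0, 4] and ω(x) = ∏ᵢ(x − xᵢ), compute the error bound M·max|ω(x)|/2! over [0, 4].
50*cosh(20)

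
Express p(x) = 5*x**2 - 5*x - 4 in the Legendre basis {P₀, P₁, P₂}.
(-7/3)P₀ + (-5)P₁ + (10/3)P₂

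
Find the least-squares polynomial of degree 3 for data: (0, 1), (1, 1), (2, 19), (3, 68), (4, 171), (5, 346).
16/21 + (-2/9)x + (-155/84)x² + (113/36)x³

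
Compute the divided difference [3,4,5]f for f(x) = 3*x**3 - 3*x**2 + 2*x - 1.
33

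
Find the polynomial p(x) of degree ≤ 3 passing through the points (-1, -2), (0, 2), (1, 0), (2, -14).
-x**3 - 3*x**2 + 2*x + 2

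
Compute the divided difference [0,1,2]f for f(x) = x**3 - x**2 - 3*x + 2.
2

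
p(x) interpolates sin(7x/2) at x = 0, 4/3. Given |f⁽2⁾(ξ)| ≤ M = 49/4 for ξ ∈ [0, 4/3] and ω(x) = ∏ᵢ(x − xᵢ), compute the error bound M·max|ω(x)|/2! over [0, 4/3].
49/18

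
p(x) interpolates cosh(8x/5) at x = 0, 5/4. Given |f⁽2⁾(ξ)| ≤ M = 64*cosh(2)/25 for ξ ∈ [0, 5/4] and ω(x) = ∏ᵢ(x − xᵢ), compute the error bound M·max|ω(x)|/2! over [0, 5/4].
cosh(2)/2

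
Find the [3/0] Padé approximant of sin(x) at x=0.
-x**3/6 + x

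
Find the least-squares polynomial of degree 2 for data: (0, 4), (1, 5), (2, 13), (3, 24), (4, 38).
124/35 + (29/70)x + (29/14)x²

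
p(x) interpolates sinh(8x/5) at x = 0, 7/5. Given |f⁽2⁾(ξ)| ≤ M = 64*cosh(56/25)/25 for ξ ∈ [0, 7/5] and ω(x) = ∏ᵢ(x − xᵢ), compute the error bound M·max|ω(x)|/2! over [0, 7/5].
392*cosh(56/25)/625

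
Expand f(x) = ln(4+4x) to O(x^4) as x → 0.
log(4) + x - x**2/2 + x**3/3 + O(x**4)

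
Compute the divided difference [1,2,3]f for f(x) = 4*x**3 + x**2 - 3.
25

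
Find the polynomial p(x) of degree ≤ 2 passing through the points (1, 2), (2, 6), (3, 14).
2*x**2 - 2*x + 2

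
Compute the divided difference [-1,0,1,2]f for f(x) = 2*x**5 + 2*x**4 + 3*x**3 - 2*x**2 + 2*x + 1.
17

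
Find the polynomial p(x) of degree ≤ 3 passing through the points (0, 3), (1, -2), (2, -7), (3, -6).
x**3 - 3*x**2 - 3*x + 3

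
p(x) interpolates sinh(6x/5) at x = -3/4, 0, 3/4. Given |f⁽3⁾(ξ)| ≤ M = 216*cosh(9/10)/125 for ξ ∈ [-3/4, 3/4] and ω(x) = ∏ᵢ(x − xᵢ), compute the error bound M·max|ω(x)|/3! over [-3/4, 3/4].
27*sqrt(3)*cosh(9/10)/1000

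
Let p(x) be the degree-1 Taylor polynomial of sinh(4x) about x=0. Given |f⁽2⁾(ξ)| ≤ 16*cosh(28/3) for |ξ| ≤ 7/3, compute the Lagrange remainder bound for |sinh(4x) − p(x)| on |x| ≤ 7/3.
392*cosh(28/3)/9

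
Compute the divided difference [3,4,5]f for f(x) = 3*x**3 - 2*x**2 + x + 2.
34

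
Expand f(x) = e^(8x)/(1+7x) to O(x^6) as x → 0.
1 + x + 25*x**2 - 269*x**3/3 + 2395*x**4/3 - 79729*x**5/15 + O(x**6)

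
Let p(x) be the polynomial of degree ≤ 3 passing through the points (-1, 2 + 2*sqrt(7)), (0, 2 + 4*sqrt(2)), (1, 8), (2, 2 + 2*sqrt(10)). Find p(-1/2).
1/8 + sqrt(10)/8 + 5*sqrt(7)/8 + 15*sqrt(2)/4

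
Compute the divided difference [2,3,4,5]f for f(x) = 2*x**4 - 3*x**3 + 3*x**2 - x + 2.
25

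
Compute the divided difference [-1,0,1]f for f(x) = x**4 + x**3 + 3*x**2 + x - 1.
4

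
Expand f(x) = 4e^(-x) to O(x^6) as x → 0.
4 - 4*x + 2*x**2 - 2*x**3/3 + x**4/6 - x**5/30 + O(x**6)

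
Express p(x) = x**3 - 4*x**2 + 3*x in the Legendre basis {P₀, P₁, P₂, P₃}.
(-4/3)P₀ + (18/5)P₁ + (-8/3)P₂ + (2/5)P₃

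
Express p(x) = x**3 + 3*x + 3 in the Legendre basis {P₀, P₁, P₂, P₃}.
(3)P₀ + (18/5)P₁ + (2/5)P₃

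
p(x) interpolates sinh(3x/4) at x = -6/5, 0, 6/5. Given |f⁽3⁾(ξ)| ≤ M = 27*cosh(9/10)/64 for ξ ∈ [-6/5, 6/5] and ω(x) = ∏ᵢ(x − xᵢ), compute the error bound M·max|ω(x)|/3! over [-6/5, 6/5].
27*sqrt(3)*cosh(9/10)/1000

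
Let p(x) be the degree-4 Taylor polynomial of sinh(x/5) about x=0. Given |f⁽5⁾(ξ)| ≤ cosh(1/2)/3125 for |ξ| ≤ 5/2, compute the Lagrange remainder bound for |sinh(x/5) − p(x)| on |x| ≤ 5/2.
cosh(1/2)/3840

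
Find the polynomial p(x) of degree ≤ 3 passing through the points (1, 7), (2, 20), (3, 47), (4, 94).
x**3 + x**2 + 3*x + 2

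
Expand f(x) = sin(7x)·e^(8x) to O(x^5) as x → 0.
7*x + 56*x**2 + 1001*x**3/6 + 140*x**4 + O(x**5)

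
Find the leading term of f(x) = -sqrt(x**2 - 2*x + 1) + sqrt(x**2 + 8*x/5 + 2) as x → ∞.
9/5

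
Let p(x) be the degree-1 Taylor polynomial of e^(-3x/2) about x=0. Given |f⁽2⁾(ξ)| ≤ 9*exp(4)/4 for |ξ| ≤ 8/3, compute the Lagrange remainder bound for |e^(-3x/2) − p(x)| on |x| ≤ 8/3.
8*exp(4)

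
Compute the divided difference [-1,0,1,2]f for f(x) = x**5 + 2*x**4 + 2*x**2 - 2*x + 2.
9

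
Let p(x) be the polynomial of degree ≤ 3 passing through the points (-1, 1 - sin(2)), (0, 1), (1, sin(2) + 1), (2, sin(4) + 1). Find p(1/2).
-sin(4)/16 + 5*sin(2)/8 + 1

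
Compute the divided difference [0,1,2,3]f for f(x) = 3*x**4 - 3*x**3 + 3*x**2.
15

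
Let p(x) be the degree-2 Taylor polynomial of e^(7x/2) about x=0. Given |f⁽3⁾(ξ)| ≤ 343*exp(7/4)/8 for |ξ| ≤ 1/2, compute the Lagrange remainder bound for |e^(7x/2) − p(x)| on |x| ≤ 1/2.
343*exp(7/4)/384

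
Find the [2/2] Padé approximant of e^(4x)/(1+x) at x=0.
(8*x**2/9 + 4*x/3 + 1)/(8*x**2/9 - 5*x/3 + 1)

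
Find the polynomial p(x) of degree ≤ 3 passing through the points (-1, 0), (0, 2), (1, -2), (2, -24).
-2*x**3 - 3*x**2 + x + 2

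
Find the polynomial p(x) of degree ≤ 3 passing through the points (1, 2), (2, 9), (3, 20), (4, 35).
2*x**2 + x - 1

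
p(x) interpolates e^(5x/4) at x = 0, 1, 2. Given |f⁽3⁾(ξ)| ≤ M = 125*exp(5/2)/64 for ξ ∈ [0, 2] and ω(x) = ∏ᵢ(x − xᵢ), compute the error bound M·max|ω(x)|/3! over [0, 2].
125*sqrt(3)*exp(5/2)/1728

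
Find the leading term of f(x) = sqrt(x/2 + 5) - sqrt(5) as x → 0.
sqrt(5)*x/20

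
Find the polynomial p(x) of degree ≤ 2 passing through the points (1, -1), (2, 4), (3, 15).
3*x**2 - 4*x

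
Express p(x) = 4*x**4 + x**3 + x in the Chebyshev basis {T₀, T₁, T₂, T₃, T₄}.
(3/2)T₀ + (7/4)T₁ + (2)T₂ + (1/4)T₃ + (1/2)T₄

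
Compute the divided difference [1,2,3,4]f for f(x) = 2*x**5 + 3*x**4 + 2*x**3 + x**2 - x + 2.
162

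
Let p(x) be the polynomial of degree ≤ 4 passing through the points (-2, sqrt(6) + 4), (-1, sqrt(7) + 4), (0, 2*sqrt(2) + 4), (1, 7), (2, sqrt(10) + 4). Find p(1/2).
-5*sqrt(7)/32 - 5*sqrt(10)/128 + 3*sqrt(6)/128 + 45*sqrt(2)/32 + 173/32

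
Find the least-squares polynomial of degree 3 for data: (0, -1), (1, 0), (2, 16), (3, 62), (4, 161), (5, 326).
-1 + (1/14)x + (-27/14)x² + (3)x³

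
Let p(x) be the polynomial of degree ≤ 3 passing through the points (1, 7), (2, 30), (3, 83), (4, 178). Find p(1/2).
3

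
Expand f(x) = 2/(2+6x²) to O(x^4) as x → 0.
1 - 3*x**2 + O(x**4)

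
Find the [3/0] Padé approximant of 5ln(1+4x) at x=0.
20*x*(16*x**2 - 6*x + 3)/3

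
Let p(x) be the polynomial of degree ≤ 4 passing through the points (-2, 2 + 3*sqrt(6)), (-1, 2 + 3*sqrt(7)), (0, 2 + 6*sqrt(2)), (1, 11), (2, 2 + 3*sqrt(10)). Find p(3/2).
-105*sqrt(2)/32 - 15*sqrt(6)/128 + 21*sqrt(7)/32 + 105*sqrt(10)/128 + 379/32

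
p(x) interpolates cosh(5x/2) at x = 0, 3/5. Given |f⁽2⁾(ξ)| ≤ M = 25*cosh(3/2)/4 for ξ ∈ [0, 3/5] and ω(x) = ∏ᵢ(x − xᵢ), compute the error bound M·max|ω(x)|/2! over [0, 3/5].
9*cosh(3/2)/32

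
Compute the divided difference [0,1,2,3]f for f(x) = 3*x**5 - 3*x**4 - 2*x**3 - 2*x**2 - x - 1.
55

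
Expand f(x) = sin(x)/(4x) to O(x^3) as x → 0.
1/4 - x**2/24 + O(x**3)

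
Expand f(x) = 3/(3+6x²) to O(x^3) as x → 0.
1 - 2*x**2 + O(x**3)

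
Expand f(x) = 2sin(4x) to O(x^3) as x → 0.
8*x + O(x**3)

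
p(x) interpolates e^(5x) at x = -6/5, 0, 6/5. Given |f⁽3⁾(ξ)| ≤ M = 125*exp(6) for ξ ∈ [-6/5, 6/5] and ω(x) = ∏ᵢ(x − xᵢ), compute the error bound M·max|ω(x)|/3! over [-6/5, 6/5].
8*sqrt(3)*exp(6)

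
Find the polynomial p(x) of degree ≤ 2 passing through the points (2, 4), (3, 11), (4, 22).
2*x**2 - 3*x + 2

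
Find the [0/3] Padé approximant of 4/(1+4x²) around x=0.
4/(4*x**2 + 1)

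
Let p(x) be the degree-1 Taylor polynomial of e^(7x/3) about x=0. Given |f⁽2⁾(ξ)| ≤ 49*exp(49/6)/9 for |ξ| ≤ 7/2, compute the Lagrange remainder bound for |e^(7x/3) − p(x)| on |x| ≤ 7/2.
2401*exp(49/6)/72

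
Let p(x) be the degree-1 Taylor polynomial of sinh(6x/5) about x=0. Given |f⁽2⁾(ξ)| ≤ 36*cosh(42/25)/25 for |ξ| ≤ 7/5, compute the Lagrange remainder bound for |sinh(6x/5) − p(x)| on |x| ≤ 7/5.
882*cosh(42/25)/625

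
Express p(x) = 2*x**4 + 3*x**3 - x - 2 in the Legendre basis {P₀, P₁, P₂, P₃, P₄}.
(-8/5)P₀ + (4/5)P₁ + (8/7)P₂ + (6/5)P₃ + (16/35)P₄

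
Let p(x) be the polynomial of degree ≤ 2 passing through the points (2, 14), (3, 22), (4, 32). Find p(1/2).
23/4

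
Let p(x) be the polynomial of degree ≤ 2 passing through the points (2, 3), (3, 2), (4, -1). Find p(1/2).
3/4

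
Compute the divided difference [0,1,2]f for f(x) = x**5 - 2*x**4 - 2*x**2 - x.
-1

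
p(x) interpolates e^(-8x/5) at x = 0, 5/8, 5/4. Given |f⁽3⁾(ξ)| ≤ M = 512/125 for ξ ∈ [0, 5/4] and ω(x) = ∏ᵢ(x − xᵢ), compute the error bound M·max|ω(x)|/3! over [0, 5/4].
sqrt(3)/27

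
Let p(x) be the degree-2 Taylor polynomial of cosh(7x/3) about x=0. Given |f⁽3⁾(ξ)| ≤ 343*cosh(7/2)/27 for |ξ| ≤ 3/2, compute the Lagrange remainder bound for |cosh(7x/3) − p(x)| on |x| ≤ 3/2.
343*cosh(7/2)/48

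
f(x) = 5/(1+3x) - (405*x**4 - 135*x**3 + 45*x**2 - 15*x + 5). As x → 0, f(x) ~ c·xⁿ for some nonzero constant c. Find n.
5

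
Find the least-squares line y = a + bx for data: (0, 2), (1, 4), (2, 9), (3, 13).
a = 13/10, b = 19/5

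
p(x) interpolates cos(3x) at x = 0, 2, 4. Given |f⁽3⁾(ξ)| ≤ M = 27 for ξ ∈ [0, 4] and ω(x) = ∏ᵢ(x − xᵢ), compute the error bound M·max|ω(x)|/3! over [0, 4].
8*sqrt(3)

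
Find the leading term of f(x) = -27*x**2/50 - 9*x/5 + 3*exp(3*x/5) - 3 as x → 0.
27*x**3/250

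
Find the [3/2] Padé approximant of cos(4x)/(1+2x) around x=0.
(32*x**3/3 - 16*x**2/3 - 2*x + 1)/(1 - 4*x**2/3)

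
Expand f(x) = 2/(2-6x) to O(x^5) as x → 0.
1 + 3*x + 9*x**2 + 27*x**3 + 81*x**4 + O(x**5)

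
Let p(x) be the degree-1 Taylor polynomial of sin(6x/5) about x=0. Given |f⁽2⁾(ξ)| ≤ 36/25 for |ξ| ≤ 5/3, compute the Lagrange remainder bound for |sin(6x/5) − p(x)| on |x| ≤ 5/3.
2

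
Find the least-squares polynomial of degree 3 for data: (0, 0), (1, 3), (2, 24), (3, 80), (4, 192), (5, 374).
4/63 + (-79/378)x + (13/252)x² + (323/108)x³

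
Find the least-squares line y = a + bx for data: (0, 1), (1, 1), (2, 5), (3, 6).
a = 2/5, b = 19/10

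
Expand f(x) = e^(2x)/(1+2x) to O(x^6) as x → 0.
1 + 2*x**2 - 8*x**3/3 + 6*x**4 - 176*x**5/15 + O(x**6)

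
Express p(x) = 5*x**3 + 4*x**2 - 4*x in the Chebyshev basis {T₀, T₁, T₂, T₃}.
(2)T₀ + (-1/4)T₁ + (2)T₂ + (5/4)T₃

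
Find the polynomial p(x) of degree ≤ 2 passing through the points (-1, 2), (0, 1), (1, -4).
-2*x**2 - 3*x + 1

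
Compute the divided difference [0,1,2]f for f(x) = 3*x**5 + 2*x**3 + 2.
51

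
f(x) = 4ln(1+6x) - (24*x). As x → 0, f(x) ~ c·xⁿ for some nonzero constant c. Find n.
2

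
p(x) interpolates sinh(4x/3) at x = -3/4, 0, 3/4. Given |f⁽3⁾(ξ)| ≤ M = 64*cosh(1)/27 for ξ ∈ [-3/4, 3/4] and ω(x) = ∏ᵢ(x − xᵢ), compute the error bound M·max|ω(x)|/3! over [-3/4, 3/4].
sqrt(3)*cosh(1)/27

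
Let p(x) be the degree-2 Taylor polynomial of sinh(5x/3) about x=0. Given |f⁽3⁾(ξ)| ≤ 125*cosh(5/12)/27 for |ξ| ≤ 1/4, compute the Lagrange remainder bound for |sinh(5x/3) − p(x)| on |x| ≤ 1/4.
125*cosh(5/12)/10368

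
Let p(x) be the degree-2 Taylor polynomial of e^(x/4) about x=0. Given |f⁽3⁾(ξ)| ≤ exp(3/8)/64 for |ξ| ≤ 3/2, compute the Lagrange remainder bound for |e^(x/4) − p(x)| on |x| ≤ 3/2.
9*exp(3/8)/1024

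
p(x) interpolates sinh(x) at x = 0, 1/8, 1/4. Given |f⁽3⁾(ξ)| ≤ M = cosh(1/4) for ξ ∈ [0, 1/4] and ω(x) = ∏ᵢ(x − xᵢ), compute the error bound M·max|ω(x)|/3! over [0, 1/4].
sqrt(3)*cosh(1/4)/13824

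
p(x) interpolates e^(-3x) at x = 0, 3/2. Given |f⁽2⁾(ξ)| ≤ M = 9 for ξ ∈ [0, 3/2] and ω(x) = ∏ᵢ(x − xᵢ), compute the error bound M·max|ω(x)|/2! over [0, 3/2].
81/32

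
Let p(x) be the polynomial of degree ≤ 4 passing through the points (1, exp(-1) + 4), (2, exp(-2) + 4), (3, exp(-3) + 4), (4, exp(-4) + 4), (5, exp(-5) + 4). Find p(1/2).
(-420*exp(3) - 180*e + 35 + 378*exp(2) + 315*exp(4) + 512*exp(5))*exp(-5)/128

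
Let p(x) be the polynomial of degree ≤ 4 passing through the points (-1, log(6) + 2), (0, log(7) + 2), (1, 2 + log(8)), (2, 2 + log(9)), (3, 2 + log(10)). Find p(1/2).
2 + log(4*2**(3/32)*3**(83/128)*5**(3/128)*7**(15/32)/3)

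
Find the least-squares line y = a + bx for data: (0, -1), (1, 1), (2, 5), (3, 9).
a = -8/5, b = 17/5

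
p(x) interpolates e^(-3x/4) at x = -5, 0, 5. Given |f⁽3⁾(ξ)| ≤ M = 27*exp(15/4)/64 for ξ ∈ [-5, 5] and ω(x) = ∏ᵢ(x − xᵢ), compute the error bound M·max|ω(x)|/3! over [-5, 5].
125*sqrt(3)*exp(15/4)/64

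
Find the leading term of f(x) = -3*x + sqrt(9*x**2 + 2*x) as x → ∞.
1/3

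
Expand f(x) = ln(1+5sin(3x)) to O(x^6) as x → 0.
15*x - 225*x**2/2 + 2205*x**3/2 - 49275*x**4/4 + 1174581*x**5/8 + O(x**6)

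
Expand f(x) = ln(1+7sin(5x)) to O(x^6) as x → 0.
35*x - 1225*x**2/2 + 84875*x**3/6 - 4440625*x**4/12 + 247821875*x**5/24 + O(x**6)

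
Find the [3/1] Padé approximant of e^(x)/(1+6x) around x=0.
(4571*x**3/26328 + 2189*x**2/4388 + 4389*x/4388 + 1)/(26329*x/4388 + 1)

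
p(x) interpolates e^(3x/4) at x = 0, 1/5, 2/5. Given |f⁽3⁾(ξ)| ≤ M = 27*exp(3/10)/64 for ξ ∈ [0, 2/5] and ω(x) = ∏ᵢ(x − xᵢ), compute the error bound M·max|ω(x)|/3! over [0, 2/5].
sqrt(3)*exp(3/10)/8000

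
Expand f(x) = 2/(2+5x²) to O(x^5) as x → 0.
1 - 5*x**2/2 + 25*x**4/4 + O(x**5)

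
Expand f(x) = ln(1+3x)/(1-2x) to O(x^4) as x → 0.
3*x + 3*x**2/2 + 12*x**3 + O(x**4)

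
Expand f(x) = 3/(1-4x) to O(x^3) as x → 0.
3 + 12*x + 48*x**2 + O(x**3)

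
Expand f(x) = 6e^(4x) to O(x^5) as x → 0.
6 + 24*x + 48*x**2 + 64*x**3 + 64*x**4 + O(x**5)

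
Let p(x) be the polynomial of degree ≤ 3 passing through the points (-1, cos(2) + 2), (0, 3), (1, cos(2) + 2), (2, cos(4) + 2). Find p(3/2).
cos(2) + 5*cos(4)/16 + 27/16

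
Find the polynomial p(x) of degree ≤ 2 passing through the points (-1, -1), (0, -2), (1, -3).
-x - 2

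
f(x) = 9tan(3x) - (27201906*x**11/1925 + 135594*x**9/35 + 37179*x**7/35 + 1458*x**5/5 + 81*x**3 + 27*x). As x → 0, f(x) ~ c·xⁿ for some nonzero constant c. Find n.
13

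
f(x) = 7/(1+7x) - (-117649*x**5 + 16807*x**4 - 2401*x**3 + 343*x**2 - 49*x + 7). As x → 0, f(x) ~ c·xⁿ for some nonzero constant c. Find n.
6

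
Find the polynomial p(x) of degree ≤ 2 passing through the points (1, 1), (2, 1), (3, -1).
-x**2 + 3*x - 1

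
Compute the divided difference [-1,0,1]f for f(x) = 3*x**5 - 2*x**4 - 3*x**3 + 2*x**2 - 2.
0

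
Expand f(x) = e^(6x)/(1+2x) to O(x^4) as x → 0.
1 + 4*x + 10*x**2 + 16*x**3 + O(x**4)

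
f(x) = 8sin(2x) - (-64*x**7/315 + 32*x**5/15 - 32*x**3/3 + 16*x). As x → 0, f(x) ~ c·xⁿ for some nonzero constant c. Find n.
9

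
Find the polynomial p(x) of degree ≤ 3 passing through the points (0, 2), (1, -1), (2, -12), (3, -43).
-2*x**3 + 2*x**2 - 3*x + 2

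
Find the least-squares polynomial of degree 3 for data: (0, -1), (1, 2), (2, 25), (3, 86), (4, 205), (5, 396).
-8/9 + (-667/378)x + (179/126)x² + (80/27)x³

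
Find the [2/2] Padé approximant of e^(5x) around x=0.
(25*x**2/12 + 5*x/2 + 1)/(25*x**2/12 - 5*x/2 + 1)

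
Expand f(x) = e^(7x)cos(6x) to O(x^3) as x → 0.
1 + 7*x + 13*x**2/2 + O(x**3)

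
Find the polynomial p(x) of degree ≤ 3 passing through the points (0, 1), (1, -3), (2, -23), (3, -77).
-3*x**3 + x**2 - 2*x + 1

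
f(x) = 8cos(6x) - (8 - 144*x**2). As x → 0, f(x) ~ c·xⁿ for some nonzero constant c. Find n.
4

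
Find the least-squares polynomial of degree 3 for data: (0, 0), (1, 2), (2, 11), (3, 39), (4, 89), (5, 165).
41/126 + (-287/108)x + (583/252)x² + (26/27)x³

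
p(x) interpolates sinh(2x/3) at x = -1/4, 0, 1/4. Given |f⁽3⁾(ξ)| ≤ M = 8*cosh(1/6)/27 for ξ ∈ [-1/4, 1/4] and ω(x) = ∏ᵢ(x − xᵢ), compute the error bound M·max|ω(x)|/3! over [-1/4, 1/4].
sqrt(3)*cosh(1/6)/5832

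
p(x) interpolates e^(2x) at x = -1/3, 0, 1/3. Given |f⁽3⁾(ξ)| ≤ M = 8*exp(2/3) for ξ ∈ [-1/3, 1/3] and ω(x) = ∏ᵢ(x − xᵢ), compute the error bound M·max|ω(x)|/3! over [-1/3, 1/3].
8*sqrt(3)*exp(2/3)/729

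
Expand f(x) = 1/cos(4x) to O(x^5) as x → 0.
1 + 8*x**2 + 160*x**4/3 + O(x**5)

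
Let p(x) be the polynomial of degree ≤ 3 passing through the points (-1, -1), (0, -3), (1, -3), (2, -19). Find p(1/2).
-17/8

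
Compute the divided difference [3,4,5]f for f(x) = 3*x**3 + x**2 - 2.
37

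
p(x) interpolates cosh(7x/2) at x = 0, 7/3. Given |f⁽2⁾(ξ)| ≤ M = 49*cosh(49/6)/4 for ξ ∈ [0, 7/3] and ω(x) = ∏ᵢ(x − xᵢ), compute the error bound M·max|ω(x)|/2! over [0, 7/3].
2401*cosh(49/6)/288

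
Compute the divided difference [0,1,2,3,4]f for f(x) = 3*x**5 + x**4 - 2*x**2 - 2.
31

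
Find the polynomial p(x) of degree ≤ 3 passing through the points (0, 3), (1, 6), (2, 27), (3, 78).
2*x**3 + 3*x**2 - 2*x + 3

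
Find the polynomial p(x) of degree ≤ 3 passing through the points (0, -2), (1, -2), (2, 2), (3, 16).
x**3 - x**2 - 2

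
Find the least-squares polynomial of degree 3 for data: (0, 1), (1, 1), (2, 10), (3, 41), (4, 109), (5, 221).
74/63 + (-43/27)x + (-67/63)x² + (55/27)x³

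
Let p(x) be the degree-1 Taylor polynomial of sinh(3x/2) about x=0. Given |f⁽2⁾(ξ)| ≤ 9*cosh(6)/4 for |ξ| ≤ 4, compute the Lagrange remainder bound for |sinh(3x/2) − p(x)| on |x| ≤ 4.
18*cosh(6)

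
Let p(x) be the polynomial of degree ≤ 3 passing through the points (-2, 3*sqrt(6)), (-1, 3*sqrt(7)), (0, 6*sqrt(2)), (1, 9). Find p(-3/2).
-15*sqrt(2)/8 + 9/16 + 15*sqrt(6)/16 + 45*sqrt(7)/16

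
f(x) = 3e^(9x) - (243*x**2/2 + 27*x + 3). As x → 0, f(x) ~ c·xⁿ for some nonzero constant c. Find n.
3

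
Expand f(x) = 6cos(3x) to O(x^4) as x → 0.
6 - 27*x**2 + O(x**4)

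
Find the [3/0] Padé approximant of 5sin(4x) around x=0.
-160*x**3/3 + 20*x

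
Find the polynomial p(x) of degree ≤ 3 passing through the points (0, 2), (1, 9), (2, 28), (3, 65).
x**3 + 3*x**2 + 3*x + 2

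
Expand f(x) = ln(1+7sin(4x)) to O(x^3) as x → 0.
28*x - 392*x**2 + O(x**3)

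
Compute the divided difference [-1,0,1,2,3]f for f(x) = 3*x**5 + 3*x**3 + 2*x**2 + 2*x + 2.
15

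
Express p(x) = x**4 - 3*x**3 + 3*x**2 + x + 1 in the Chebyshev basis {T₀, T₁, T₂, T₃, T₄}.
(23/8)T₀ + (-5/4)T₁ + (2)T₂ + (-3/4)T₃ + (1/8)T₄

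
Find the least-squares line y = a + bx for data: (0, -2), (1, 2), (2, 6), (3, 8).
a = -8/5, b = 17/5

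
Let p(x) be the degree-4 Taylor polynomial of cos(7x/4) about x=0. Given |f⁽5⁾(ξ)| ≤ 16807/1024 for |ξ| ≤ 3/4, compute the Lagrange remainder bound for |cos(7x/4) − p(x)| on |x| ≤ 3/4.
1361367/41943040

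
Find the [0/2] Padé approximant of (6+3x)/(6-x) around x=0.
1/(x**2/3 - 2*x/3 + 1)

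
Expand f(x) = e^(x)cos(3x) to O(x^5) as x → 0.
1 + x - 4*x**2 - 13*x**3/3 + 7*x**4/6 + O(x**5)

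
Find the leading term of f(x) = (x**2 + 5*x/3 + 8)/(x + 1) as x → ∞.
x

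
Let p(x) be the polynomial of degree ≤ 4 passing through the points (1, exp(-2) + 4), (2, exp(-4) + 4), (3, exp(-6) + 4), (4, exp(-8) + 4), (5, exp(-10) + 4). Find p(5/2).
(-5*exp(8) - 20*exp(2) + 3 + 90*exp(4) + 60*exp(6) + 512*exp(10))*exp(-10)/128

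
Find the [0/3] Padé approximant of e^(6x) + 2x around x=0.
1/(-260*x**3 + 46*x**2 - 8*x + 1)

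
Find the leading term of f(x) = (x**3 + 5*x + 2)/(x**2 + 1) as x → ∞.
x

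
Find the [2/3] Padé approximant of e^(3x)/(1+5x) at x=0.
(1167*x**2/1460 + 558*x/365 + 1)/(2589*x**3/730 - 9699*x**2/1460 + 1288*x/365 + 1)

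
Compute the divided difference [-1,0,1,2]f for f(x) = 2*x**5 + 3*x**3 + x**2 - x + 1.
13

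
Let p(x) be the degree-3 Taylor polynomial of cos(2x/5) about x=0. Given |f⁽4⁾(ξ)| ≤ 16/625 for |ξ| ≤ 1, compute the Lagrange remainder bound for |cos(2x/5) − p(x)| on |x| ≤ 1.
2/1875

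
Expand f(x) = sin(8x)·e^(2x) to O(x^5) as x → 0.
8*x + 16*x**2 - 208*x**3/3 - 160*x**4 + O(x**5)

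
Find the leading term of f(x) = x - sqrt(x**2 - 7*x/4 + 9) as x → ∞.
7/8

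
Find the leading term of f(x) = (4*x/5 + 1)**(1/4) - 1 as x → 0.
x/5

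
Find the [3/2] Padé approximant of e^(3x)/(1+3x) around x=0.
(72*x**3/55 + 513*x**2/220 + 126*x/55 + 1)/(-477*x**2/220 + 126*x/55 + 1)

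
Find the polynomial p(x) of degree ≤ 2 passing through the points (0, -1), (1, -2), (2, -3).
-x - 1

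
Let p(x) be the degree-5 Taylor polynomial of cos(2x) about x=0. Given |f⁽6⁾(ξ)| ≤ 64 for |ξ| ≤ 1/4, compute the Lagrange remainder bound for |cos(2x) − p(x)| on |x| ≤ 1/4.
1/46080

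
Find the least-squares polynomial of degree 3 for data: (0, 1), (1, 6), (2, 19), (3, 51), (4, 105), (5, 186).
79/63 + (85/189)x + (157/63)x² + (26/27)x³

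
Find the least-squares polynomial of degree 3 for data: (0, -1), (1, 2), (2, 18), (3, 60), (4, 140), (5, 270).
-121/126 + (169/756)x + (71/126)x² + (221/108)x³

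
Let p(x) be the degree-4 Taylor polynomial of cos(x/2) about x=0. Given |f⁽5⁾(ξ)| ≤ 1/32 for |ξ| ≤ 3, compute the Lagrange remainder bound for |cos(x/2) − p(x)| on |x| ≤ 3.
81/1280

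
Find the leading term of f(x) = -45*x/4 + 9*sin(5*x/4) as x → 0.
-375*x**3/128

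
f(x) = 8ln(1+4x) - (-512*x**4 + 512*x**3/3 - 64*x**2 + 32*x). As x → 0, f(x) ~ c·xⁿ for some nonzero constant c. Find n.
5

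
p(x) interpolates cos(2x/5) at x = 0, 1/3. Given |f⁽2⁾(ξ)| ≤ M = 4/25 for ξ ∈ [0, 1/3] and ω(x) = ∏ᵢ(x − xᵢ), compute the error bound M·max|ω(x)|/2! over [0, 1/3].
1/450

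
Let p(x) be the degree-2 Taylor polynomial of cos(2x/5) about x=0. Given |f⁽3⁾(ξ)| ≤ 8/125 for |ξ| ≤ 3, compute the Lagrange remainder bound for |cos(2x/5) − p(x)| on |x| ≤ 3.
36/125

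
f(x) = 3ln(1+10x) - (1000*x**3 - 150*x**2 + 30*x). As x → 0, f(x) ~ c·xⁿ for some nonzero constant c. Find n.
4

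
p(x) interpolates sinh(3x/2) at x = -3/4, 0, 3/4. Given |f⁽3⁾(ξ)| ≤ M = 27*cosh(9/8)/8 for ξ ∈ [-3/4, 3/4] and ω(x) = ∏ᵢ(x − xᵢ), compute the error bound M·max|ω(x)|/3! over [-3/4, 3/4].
27*sqrt(3)*cosh(9/8)/512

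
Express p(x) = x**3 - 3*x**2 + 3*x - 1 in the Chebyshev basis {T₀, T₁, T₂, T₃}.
(-5/2)T₀ + (15/4)T₁ + (-3/2)T₂ + (1/4)T₃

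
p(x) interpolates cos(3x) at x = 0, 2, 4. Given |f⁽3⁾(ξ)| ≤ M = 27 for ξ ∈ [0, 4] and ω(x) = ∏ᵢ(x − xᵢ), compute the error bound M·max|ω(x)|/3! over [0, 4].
8*sqrt(3)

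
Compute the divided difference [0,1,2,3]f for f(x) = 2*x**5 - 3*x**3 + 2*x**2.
47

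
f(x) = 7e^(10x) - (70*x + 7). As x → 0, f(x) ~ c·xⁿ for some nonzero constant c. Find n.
2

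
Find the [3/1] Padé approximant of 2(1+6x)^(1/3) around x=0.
(-16*x**3/3 + 8*x**2 + 12*x + 2)/(4*x + 1)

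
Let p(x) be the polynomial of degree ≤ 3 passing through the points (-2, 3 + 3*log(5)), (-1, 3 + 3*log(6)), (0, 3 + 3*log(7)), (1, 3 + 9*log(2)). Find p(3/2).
3 + log(226492416*2**(5/8)*3**(15/16)*5**(1/16)*7**(7/16)/4117715)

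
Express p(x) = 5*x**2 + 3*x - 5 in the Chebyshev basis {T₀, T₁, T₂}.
(-5/2)T₀ + (3)T₁ + (5/2)T₂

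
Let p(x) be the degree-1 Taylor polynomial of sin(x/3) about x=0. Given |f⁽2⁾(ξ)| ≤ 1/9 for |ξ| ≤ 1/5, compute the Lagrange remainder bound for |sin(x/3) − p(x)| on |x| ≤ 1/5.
1/450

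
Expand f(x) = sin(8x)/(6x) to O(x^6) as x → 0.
4/3 - 128*x**2/9 + 2048*x**4/45 + O(x**6)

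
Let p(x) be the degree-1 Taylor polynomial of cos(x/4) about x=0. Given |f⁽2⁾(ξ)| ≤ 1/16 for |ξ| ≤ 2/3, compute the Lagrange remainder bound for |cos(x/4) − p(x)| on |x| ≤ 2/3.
1/72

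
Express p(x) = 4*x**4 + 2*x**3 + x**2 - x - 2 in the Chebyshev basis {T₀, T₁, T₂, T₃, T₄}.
(1/2)T₁ + (5/2)T₂ + (1/2)T₃ + (1/2)T₄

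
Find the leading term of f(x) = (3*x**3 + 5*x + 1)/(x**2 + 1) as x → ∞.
3*x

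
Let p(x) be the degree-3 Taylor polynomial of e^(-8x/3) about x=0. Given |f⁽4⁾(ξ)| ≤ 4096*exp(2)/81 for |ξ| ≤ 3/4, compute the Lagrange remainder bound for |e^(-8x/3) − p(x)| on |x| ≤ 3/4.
2*exp(2)/3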